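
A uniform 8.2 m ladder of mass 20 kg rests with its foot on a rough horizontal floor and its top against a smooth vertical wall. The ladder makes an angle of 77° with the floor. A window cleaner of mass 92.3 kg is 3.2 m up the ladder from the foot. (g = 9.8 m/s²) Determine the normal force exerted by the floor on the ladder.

ΣF_y = 0: N_floor = 20×9.8 + 92.3×9.8 = 1100.5 N.

N_floor ≈ 1100 N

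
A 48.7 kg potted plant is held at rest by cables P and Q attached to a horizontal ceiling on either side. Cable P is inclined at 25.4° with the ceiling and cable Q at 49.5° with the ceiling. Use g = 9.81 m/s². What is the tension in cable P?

T_P ≈ 321 N

Weight W = 48.7 × 9.81 = 477.7 N acts straight down.
Horizontal: T_P cos 25.4° = T_Q cos 49.5°  →  T_Q = 1.391 T_P.
Vertical: T_P sin 25.4° + T_Q sin 49.5° = 477.7.
Substituting the horizontal relation into the vertical equation gives 1.487 T_P = 477.7, so T_P = 321.4 N.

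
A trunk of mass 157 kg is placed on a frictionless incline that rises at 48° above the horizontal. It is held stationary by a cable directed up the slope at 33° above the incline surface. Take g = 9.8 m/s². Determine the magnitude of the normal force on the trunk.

Take axes along and perpendicular to the incline. Weight components: W sin 48° = 1143 N down-slope, W cos 48° = 1030 N into the surface.
Along incline: T cos 33° = W sin 48° → T = 1363 N.
Perpendicular: N = W cos 48° − T sin 33° = 287 N.

N ≈ 287 N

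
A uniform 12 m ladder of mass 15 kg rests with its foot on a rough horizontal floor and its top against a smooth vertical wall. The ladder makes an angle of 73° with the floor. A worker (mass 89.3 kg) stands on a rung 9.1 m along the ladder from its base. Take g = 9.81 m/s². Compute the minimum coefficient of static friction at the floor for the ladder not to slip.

μ_min ≈ 0.220

ΣF_y = 0: N_floor = 15×9.81 + 89.3×9.81 = 1023.2 N.
Torques about the foot: N_wall · 12 sin 73° = 15×9.81×6 cos 73° + 89.3×9.81×9.1 cos 73° → N_wall = 225.6 N.
ΣF_x = 0: f_floor = N_wall = 225.6 N.
μ_min = f_floor / N_floor = 225.6 / 1023.2 = 0.2205.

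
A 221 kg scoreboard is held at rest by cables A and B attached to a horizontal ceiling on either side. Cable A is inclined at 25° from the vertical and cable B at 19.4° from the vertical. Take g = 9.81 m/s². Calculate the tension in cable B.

Angles from the horizontal: cable A is 90° − 25° = 65°, cable B is 90° − 19.4° = 70.6°.
Weight W = 221 × 9.81 = 2168 N acts straight down.
Horizontal: T_A cos 65° = T_B cos 70.6°  →  T_A = 0.786 T_B.
Vertical: T_A sin 65° + T_B sin 70.6° = 2168.
Substituting the horizontal relation into the vertical equation gives 1.656 T_B = 2168, so T_B = 1310 N.

T_B ≈ 1310 N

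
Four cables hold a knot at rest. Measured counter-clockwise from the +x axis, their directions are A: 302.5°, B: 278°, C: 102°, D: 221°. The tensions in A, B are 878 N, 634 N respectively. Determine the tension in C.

Resolve: ΣF_x = 878 cos 302.5° + 634 cos 278° + T_C cos 102° + T_D cos 221° = 0.
        ΣF_y = 878 sin 302.5° + 634 sin 278° + T_C sin 102° + T_D sin 221° = 0.
The known terms sum to (560, -1368) N, so -0.2079 T_C − 0.7547 T_D = -560 and 0.9781 T_C − 0.6561 T_D = 1368.
Solving simultaneously: T_C = 1601 N, T_D = 301 N.

T_C ≈ 1600 N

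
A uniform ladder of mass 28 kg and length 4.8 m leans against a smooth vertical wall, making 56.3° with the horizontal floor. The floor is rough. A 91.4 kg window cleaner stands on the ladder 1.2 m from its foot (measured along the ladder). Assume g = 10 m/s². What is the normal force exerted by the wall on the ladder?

N_wall ≈ 246 N

Torques about the foot: N_wall · 4.8 sin 56.3° = 28×10×2.4 cos 56.3° + 91.4×10×1.2 cos 56.3° → N_wall = 245.76 N.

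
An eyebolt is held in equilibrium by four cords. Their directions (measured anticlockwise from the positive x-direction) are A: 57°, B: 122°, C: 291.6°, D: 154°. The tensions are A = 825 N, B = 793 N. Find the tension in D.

T_D ≈ 785 N

Resolve: ΣF_x = 825 cos 57° + 793 cos 122° + T_C cos 291.6° + T_D cos 154° = 0.
        ΣF_y = 825 sin 57° + 793 sin 122° + T_C sin 291.6° + T_D sin 154° = 0.
The known terms sum to (29.1, 1364) N, so 0.3681 T_C − 0.8988 T_D = -29.1 and -0.9298 T_C + 0.4384 T_D = -1364.
Solving simultaneously: T_C = 1838 N, T_D = 785 N.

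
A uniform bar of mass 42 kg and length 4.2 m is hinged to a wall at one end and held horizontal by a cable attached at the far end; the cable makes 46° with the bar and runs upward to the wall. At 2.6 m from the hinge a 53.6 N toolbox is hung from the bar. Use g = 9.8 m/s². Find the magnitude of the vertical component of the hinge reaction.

|H_y| ≈ 226 N

Take torques about the hinge: T sin 46° · 4.2 = 42×9.8×2.1 + 53.6×2.6 = 1003.7 N·m.
So T = 1003.7 / (0.7193 × 4.2) = 332.22 N.
ΣF_y = 0: H_y = (42×9.8 + 53.6) − T sin 46° = 465.2 − 238.98 = 226.22 N.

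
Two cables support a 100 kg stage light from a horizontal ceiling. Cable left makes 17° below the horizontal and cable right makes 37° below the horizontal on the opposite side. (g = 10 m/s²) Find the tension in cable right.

T_right ≈ 1180 N

Weight W = 100 × 10 = 1000 N acts straight down.
Horizontal: T_left cos 17° = T_right cos 37°  →  T_left = 0.8351 T_right.
Vertical: T_left sin 17° + T_right sin 37° = 1000.
Substituting the horizontal relation into the vertical equation gives 0.846 T_right = 1000, so T_right = 1182 N.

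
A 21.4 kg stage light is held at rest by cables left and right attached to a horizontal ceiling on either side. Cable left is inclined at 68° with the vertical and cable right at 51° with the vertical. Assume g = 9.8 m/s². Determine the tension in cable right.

Angles from the horizontal: cable left is 90° − 68° = 22°, cable right is 90° − 51° = 39°.
Weight W = 21.4 × 9.8 = 209.7 N acts straight down.
Horizontal: T_left cos 22° = T_right cos 39°  →  T_left = 0.8382 T_right.
Vertical: T_left sin 22° + T_right sin 39° = 209.7.
Substituting the horizontal relation into the vertical equation gives 0.9433 T_right = 209.7, so T_right = 222.3 N.

T_right ≈ 222 N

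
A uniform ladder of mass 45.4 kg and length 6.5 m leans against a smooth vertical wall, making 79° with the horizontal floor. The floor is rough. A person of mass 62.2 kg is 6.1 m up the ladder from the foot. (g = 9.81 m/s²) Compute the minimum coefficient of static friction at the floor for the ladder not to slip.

ΣF_y = 0: N_floor = 45.4×9.81 + 62.2×9.81 = 1055.6 N.
Torques about the foot: N_wall · 6.5 sin 79° = 45.4×9.81×3.25 cos 79° + 62.2×9.81×6.1 cos 79° → N_wall = 154.59 N.
ΣF_x = 0: f_floor = N_wall = 154.59 N.
μ_min = f_floor / N_floor = 154.59 / 1055.6 = 0.1465.

μ_min ≈ 0.146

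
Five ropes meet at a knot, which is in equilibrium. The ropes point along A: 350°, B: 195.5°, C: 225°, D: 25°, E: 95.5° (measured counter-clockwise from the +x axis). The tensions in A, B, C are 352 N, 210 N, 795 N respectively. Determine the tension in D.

T_D ≈ 510 N

Resolve: ΣF_x = 352 cos 350° + 210 cos 195.5° + 795 cos 225° + T_D cos 25° + T_E cos 95.5° = 0.
        ΣF_y = 352 sin 350° + 210 sin 195.5° + 795 sin 225° + T_D sin 25° + T_E sin 95.5° = 0.
The known terms sum to (-417.9, -679.4) N, so 0.9063 T_D − 0.0958 T_E = 417.9 and 0.4226 T_D + 0.9954 T_E = 679.4.
Solving simultaneously: T_D = 510.3 N, T_E = 465.9 N.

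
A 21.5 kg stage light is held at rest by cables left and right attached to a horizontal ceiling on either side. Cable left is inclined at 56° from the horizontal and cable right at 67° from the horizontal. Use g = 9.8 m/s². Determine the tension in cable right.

T_right ≈ 140 N

Weight W = 21.5 × 9.8 = 210.7 N acts straight down.
Horizontal: T_left cos 56° = T_right cos 67°  →  T_left = 0.6987 T_right.
Vertical: T_left sin 56° + T_right sin 67° = 210.7.
Substituting the horizontal relation into the vertical equation gives 1.5 T_right = 210.7, so T_right = 140.5 N.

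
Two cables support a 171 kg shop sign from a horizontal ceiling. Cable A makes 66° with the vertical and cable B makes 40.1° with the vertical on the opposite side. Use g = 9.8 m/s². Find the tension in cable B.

T_B ≈ 1590 N

Angles from the horizontal: cable A is 90° − 66° = 24°, cable B is 90° − 40.1° = 49.9°.
Weight W = 171 × 9.8 = 1676 N acts straight down.
Horizontal: T_A cos 24° = T_B cos 49.9°  →  T_A = 0.7051 T_B.
Vertical: T_A sin 24° + T_B sin 49.9° = 1676.
Substituting the horizontal relation into the vertical equation gives 1.052 T_B = 1676, so T_B = 1593 N.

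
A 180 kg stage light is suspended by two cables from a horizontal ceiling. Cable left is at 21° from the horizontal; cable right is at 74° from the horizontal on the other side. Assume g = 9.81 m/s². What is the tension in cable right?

T_right ≈ 1650 N

Weight W = 180 × 9.81 = 1766 N acts straight down.
Horizontal: T_left cos 21° = T_right cos 74°  →  T_left = 0.2952 T_right.
Vertical: T_left sin 21° + T_right sin 74° = 1766.
Substituting the horizontal relation into the vertical equation gives 1.067 T_right = 1766, so T_right = 1655 N.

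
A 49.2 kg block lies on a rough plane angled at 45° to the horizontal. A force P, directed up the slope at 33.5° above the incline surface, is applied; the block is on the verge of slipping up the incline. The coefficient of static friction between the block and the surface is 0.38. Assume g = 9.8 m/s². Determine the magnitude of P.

P ≈ 451 N

On the verge of sliding up the incline, friction equals μN and acts down the slope.
Perpendicular: N + P sin 33.5° = W cos 45° = 340.9 N.
Along incline: P cos 33.5° = W sin 45° + μN  with W sin 45° = 340.9 N.
Solving the pair for P and N: P = 450.8 N, N = 92.11 N (and f = μN = 35 N).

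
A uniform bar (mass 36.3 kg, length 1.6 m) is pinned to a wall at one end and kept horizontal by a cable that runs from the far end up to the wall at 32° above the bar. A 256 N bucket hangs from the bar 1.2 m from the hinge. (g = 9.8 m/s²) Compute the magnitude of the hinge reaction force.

Take torques about the hinge: T sin 32° · 1.6 = 36.3×9.8×0.8 + 256×1.2 = 591.79 N·m.
So T = 591.79 / (0.5299 × 1.6) = 697.97 N.
ΣF_x = 0: H_x = T cos 32° = 591.92 N.
ΣF_y = 0: H_y = (36.3×9.8 + 256) − T sin 32° = 611.74 − 369.87 = 241.87 N.
|H| = √(H_x² + H_y²) = √((591.92)² + (241.87)²) = 639.43 N.

|H| ≈ 639 N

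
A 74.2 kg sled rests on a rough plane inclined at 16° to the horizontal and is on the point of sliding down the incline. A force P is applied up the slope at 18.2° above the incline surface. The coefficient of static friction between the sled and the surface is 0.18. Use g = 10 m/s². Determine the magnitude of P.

P ≈ 85.2 N

On the verge of sliding down the incline, friction equals μN and acts up the slope.
Perpendicular: N + P sin 18.2° = W cos 16° = 713.3 N.
Along incline: P cos 18.2° + μN = W sin 16° with W sin 16° = 204.5 N.
Solving the pair for P and N: P = 85.19 N, N = 686.6 N (and f = μN = 123.6 N).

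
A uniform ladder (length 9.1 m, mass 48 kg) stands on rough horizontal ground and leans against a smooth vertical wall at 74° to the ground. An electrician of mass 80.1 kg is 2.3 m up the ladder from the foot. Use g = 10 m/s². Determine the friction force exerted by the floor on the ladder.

f ≈ 127 N

Torques about the foot: N_wall · 9.1 sin 74° = 48×10×4.55 cos 74° + 80.1×10×2.3 cos 74° → N_wall = 126.87 N.
ΣF_x = 0: f_floor = N_wall = 126.87 N.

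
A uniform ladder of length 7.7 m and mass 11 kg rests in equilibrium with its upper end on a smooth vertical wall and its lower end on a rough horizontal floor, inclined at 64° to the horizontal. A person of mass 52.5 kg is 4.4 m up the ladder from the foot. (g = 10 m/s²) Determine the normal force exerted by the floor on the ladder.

N_floor ≈ 635 N

ΣF_y = 0: N_floor = 11×10 + 52.5×10 = 635 N.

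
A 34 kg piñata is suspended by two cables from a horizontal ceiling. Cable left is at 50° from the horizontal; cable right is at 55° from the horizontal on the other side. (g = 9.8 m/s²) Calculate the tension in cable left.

T_left ≈ 198 N

Weight W = 34 × 9.8 = 333.2 N acts straight down.
Horizontal: T_left cos 50° = T_right cos 55°  →  T_right = 1.121 T_left.
Vertical: T_left sin 50° + T_right sin 55° = 333.2.
Substituting the horizontal relation into the vertical equation gives 1.684 T_left = 333.2, so T_left = 197.9 N.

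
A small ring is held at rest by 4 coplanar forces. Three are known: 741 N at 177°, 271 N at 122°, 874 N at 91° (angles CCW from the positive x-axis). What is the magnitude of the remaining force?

Sum the known components: ΣF_x = -898.8 N, ΣF_y = 1142 N.
For equilibrium the remaining force must supply (−ΣF_x, −ΣF_y) = (898.8, -1142) N.
Magnitude = √((898.8)² + (-1142)²) = 1454 N; direction = atan2(-1142, 898.8) = 308.2°.

F ≈ 1450 N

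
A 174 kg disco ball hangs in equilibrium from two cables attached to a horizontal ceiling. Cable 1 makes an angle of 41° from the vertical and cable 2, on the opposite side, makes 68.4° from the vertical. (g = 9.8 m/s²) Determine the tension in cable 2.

T_2 ≈ 1190 N

Angles from the horizontal: cable 1 is 90° − 41° = 49°, cable 2 is 90° − 68.4° = 21.6°.
Weight W = 174 × 9.8 = 1705 N acts straight down.
Horizontal: T_1 cos 49° = T_2 cos 21.6°  →  T_1 = 1.417 T_2.
Vertical: T_1 sin 49° + T_2 sin 21.6° = 1705.
Substituting the horizontal relation into the vertical equation gives 1.438 T_2 = 1705, so T_2 = 1186 N.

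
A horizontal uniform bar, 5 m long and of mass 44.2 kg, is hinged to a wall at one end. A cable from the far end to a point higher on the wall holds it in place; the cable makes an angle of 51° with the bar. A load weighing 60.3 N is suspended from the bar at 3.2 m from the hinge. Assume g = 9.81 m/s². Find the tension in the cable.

T ≈ 329 N

Take torques about the hinge: T sin 51° · 5 = 44.2×9.81×2.5 + 60.3×3.2 = 1277 N·m.
So T = 1277 / (0.7771 × 5) = 328.63 N.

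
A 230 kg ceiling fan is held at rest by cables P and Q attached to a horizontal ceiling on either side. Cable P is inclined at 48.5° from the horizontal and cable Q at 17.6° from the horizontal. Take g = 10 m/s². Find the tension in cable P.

Weight W = 230 × 10 = 2300 N acts straight down.
Horizontal: T_P cos 48.5° = T_Q cos 17.6°  →  T_Q = 0.6952 T_P.
Vertical: T_P sin 48.5° + T_Q sin 17.6° = 2300.
Substituting the horizontal relation into the vertical equation gives 0.9592 T_P = 2300, so T_P = 2398 N.

T_P ≈ 2400 N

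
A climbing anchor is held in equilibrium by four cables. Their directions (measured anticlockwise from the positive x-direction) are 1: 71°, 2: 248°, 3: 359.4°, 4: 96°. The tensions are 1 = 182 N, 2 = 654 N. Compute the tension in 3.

Resolve: ΣF_x = 182 cos 71° + 654 cos 248° + T_3 cos 359.4° + T_4 cos 96° = 0.
        ΣF_y = 182 sin 71° + 654 sin 248° + T_3 sin 359.4° + T_4 sin 96° = 0.
The known terms sum to (-185.7, -434.3) N, so 0.9999 T_3 − 0.1045 T_4 = 185.7 and -0.0105 T_3 + 0.9945 T_4 = 434.3.
Solving simultaneously: T_3 = 231.7 N, T_4 = 439.1 N.

T_3 ≈ 232 N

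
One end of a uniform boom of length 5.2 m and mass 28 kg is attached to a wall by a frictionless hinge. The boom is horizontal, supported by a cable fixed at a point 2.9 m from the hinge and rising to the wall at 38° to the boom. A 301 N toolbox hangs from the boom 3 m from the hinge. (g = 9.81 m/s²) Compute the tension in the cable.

T ≈ 906 N

Take torques about the hinge: T sin 38° · 2.9 = 28×9.81×2.6 + 301×3 = 1617.2 N·m.
So T = 1617.2 / (0.6157 × 2.9) = 905.76 N.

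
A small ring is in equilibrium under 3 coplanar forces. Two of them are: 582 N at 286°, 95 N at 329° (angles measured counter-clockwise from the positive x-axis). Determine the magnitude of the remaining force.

F ≈ 655 N

Sum the known components: ΣF_x = 241.9 N, ΣF_y = -608.4 N.
For equilibrium the remaining force must supply (−ΣF_x, −ΣF_y) = (-241.9, 608.4) N.
Magnitude = √((-241.9)² + (608.4)²) = 654.7 N; direction = atan2(608.4, -241.9) = 111.7°.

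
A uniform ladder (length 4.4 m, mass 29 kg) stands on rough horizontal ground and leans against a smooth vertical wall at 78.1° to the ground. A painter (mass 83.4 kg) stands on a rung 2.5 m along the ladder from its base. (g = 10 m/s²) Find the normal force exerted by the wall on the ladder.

N_wall ≈ 130 N

Torques about the foot: N_wall · 4.4 sin 78.1° = 29×10×2.2 cos 78.1° + 83.4×10×2.5 cos 78.1° → N_wall = 130.42 N.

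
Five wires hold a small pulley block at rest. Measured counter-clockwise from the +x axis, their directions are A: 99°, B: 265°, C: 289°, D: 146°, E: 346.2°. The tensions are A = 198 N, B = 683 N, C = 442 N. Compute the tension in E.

T_E ≈ 2080 N

Resolve: ΣF_x = 198 cos 99° + 683 cos 265° + 442 cos 289° + T_D cos 146° + T_E cos 346.2° = 0.
        ΣF_y = 198 sin 99° + 683 sin 265° + 442 sin 289° + T_D sin 146° + T_E sin 346.2° = 0.
The known terms sum to (53.4, -902.8) N, so -0.8290 T_D + 0.9711 T_E = -53.4 and 0.5592 T_D − 0.2385 T_E = 902.8.
Solving simultaneously: T_D = 2502 N, T_E = 2081 N.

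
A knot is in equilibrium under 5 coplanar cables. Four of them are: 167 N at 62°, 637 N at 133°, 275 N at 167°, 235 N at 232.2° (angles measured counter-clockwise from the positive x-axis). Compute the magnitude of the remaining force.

F ≈ 911 N

Sum the known components: ΣF_x = -768 N, ΣF_y = 489.5 N.
For equilibrium the remaining force must supply (−ΣF_x, −ΣF_y) = (768, -489.5) N.
Magnitude = √((768)² + (-489.5)²) = 910.7 N; direction = atan2(-489.5, 768) = 327.5°.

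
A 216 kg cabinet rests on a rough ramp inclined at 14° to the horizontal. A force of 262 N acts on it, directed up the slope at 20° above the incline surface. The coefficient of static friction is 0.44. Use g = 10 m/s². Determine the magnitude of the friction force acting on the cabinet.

Axes along / perpendicular to the incline. W sin 14° = 522.6 N down-slope; W cos 14° = 2096 N into the surface.
Perpendicular: N = W cos 14° − P sin 20° = 2096 − 89.61 = 2006 N.
Along incline: P cos 20° + f = W sin 14° (friction acts up-slope) → f = 522.6 − 246.2 = 276.4 N.
|f| = 276.4 N ≤ μN = 882.7 N, so the cabinet is indeed static.

f ≈ 276 N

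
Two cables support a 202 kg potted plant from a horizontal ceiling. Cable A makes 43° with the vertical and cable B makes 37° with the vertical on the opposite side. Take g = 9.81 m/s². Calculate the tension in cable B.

T_B ≈ 1370 N

Angles from the horizontal: cable A is 90° − 43° = 47°, cable B is 90° − 37° = 53°.
Weight W = 202 × 9.81 = 1982 N acts straight down.
Horizontal: T_A cos 47° = T_B cos 53°  →  T_A = 0.8824 T_B.
Vertical: T_A sin 47° + T_B sin 53° = 1982.
Substituting the horizontal relation into the vertical equation gives 1.444 T_B = 1982, so T_B = 1372 N.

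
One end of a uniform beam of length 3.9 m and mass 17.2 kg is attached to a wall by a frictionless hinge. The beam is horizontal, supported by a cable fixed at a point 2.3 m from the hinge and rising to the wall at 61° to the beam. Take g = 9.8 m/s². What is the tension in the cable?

Take torques about the hinge: T sin 61° · 2.3 = 17.2×9.8×1.95 = 328.69 N·m.
So T = 328.69 / (0.8746 × 2.3) = 163.4 N.

T ≈ 163 N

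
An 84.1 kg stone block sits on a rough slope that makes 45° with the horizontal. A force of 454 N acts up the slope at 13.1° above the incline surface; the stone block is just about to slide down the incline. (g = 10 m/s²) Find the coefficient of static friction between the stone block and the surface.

μ ≈ 0.310

On the verge of sliding down the incline, friction is at its maximum μN and acts up the slope.
Perpendicular to incline: N = W cos 45° − P sin 13.1° = 594.7 − 102.9 = 491.8 N.
Along incline: P cos 13.1° + μN = W sin 45° → μ = (W sin 45° − P cos 13.1°) / N = 0.3101.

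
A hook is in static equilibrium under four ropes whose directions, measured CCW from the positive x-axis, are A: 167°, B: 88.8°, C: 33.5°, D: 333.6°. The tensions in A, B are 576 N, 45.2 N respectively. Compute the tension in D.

Resolve: ΣF_x = 576 cos 167° + 45.2 cos 88.8° + T_C cos 33.5° + T_D cos 333.6° = 0.
        ΣF_y = 576 sin 167° + 45.2 sin 88.8° + T_C sin 33.5° + T_D sin 333.6° = 0.
The known terms sum to (-560.3, 174.8) N, so 0.8339 T_C + 0.8957 T_D = 560.3 and 0.5519 T_C − 0.4446 T_D = -174.8.
Solving simultaneously: T_C = 107 N, T_D = 525.9 N.

T_D ≈ 526 N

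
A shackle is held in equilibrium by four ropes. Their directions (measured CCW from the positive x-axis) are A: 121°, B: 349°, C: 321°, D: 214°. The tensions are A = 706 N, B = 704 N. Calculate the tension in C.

T_C ≈ 217 N

Resolve: ΣF_x = 706 cos 121° + 704 cos 349° + T_C cos 321° + T_D cos 214° = 0.
        ΣF_y = 706 sin 121° + 704 sin 349° + T_C sin 321° + T_D sin 214° = 0.
The known terms sum to (327.4, 470.8) N, so 0.7771 T_C − 0.8290 T_D = -327.4 and -0.6293 T_C − 0.5592 T_D = -470.8.
Solving simultaneously: T_C = 216.7 N, T_D = 598.1 N.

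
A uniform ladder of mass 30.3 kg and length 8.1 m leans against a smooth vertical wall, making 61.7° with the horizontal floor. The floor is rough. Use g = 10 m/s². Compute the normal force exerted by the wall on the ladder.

N_wall ≈ 81.6 N

Torques about the foot: N_wall · 8.1 sin 61.7° = 30.3×10×4.05 cos 61.7° → N_wall = 81.574 N.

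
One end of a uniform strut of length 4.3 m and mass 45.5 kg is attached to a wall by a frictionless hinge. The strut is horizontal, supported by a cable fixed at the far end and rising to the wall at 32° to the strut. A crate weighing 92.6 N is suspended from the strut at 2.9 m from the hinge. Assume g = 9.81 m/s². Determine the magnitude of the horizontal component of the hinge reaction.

H_x ≈ 457 N

Take torques about the hinge: T sin 32° · 4.3 = 45.5×9.81×2.15 + 92.6×2.9 = 1228.2 N·m.
So T = 1228.2 / (0.5299 × 4.3) = 539 N.
ΣF_x = 0: H_x = T cos 32° = 457.1 N.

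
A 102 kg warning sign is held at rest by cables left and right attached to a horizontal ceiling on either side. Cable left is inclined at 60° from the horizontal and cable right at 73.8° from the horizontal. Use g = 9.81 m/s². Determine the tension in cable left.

Weight W = 102 × 9.81 = 1001 N acts straight down.
Horizontal: T_left cos 60° = T_right cos 73.8°  →  T_right = 1.792 T_left.
Vertical: T_left sin 60° + T_right sin 73.8° = 1001.
Substituting the horizontal relation into the vertical equation gives 2.587 T_left = 1001, so T_left = 386.8 N.

T_left ≈ 387 N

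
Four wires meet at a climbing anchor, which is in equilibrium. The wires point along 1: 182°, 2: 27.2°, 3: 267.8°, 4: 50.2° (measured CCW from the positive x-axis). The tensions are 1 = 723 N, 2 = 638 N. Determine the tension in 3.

Resolve: ΣF_x = 723 cos 182° + 638 cos 27.2° + T_3 cos 267.8° + T_4 cos 50.2° = 0.
        ΣF_y = 723 sin 182° + 638 sin 27.2° + T_3 sin 267.8° + T_4 sin 50.2° = 0.
The known terms sum to (-155.1, 266.4) N, so -0.0384 T_3 + 0.6401 T_4 = 155.1 and -0.9993 T_3 + 0.7683 T_4 = -266.4.
Solving simultaneously: T_3 = 474.8 N, T_4 = 270.8 N.

T_3 ≈ 475 N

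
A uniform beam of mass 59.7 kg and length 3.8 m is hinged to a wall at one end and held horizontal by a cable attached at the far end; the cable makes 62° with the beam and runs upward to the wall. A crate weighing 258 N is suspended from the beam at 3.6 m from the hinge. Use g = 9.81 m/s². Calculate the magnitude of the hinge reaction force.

|H| ≈ 419 N

Take torques about the hinge: T sin 62° · 3.8 = 59.7×9.81×1.9 + 258×3.6 = 2041.5 N·m.
So T = 2041.5 / (0.8829 × 3.8) = 608.47 N.
ΣF_x = 0: H_x = T cos 62° = 285.66 N.
ΣF_y = 0: H_y = (59.7×9.81 + 258) − T sin 62° = 843.66 − 537.25 = 306.41 N.
|H| = √(H_x² + H_y²) = √((285.66)² + (306.41)²) = 418.91 N.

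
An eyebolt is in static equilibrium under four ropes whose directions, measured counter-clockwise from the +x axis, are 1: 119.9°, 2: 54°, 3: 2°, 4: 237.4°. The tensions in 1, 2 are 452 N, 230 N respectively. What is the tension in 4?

Resolve: ΣF_x = 452 cos 119.9° + 230 cos 54° + T_3 cos 2° + T_4 cos 237.4° = 0.
        ΣF_y = 452 sin 119.9° + 230 sin 54° + T_3 sin 2° + T_4 sin 237.4° = 0.
The known terms sum to (-90.13, 577.9) N, so 0.9994 T_3 − 0.5388 T_4 = 90.13 and 0.0349 T_3 − 0.8425 T_4 = -577.9.
Solving simultaneously: T_3 = 470.5 N, T_4 = 705.5 N.

T_4 ≈ 705 N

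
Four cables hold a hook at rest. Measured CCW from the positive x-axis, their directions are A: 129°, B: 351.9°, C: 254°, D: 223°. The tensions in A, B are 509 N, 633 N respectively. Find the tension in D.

T_D ≈ 408 N

Resolve: ΣF_x = 509 cos 129° + 633 cos 351.9° + T_C cos 254° + T_D cos 223° = 0.
        ΣF_y = 509 sin 129° + 633 sin 351.9° + T_C sin 254° + T_D sin 223° = 0.
The known terms sum to (306.4, 306.4) N, so -0.2756 T_C − 0.7314 T_D = -306.4 and -0.9613 T_C − 0.6820 T_D = -306.4.
Solving simultaneously: T_C = 29.38 N, T_D = 407.8 N.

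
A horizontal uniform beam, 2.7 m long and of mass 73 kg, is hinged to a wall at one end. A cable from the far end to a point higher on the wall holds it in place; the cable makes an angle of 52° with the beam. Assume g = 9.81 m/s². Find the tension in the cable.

Take torques about the hinge: T sin 52° · 2.7 = 73×9.81×1.35 = 966.78 N·m.
So T = 966.78 / (0.7880 × 2.7) = 454.39 N.

T ≈ 454 N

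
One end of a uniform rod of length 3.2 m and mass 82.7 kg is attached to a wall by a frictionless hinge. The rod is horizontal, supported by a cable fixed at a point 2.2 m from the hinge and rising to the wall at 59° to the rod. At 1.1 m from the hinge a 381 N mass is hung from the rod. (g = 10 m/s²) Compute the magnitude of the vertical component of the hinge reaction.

Take torques about the hinge: T sin 59° · 2.2 = 82.7×10×1.6 + 381×1.1 = 1742.3 N·m.
So T = 1742.3 / (0.8572 × 2.2) = 923.92 N.
ΣF_y = 0: H_y = (82.7×10 + 381) − T sin 59° = 1208 − 791.95 = 416.05 N.

|H_y| ≈ 416 N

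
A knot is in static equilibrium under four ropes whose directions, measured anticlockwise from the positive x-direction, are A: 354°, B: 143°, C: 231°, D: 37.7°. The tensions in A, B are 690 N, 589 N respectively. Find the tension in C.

T_C ≈ 397 N

Resolve: ΣF_x = 690 cos 354° + 589 cos 143° + T_C cos 231° + T_D cos 37.7° = 0.
        ΣF_y = 690 sin 354° + 589 sin 143° + T_C sin 231° + T_D sin 37.7° = 0.
The known terms sum to (215.8, 282.3) N, so -0.6293 T_C + 0.7912 T_D = -215.8 and -0.7771 T_C + 0.6115 T_D = -282.3.
Solving simultaneously: T_C = 397.4 N, T_D = 43.29 N.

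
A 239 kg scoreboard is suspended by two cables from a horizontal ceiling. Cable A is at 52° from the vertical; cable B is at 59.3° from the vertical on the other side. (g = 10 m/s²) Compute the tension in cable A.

T_A ≈ 2210 N

Angles from the horizontal: cable A is 90° − 52° = 38°, cable B is 90° − 59.3° = 30.7°.
Weight W = 239 × 10 = 2390 N acts straight down.
Horizontal: T_A cos 38° = T_B cos 30.7°  →  T_B = 0.9164 T_A.
Vertical: T_A sin 38° + T_B sin 30.7° = 2390.
Substituting the horizontal relation into the vertical equation gives 1.084 T_A = 2390, so T_A = 2206 N.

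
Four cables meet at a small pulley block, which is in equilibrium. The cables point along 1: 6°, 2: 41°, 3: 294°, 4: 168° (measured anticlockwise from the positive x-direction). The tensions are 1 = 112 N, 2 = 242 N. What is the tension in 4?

Resolve: ΣF_x = 112 cos 6° + 242 cos 41° + T_3 cos 294° + T_4 cos 168° = 0.
        ΣF_y = 112 sin 6° + 242 sin 41° + T_3 sin 294° + T_4 sin 168° = 0.
The known terms sum to (294, 170.5) N, so 0.4067 T_3 − 0.9781 T_4 = -294 and -0.9135 T_3 + 0.2079 T_4 = -170.5.
Solving simultaneously: T_3 = 281.7 N, T_4 = 417.7 N.

T_4 ≈ 418 N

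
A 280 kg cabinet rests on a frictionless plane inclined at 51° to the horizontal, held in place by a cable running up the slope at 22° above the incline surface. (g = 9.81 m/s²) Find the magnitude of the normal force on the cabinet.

Take axes along and perpendicular to the incline. Weight components: W sin 51° = 2135 N down-slope, W cos 51° = 1729 N into the surface.
Along incline: T cos 22° = W sin 51° → T = 2302 N.
Perpendicular: N = W cos 51° − T sin 22° = 866.2 N.

N ≈ 866 N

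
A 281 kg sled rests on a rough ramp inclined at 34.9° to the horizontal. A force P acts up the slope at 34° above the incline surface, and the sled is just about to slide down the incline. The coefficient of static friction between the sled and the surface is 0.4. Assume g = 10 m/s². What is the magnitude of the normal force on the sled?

N ≈ 1670 N

On the verge of sliding down the incline, friction equals μN and acts up the slope.
Perpendicular: N + P sin 34° = W cos 34.9° = 2305 N.
Along incline: P cos 34° + μN = W sin 34.9° with W sin 34.9° = 1608 N.
Solving the pair for P and N: P = 1133 N, N = 1671 N (and f = μN = 668.4 N).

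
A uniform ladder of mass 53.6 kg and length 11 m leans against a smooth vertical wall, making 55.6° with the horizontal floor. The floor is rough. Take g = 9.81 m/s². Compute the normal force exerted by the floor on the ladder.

N_floor ≈ 526 N

ΣF_y = 0: N_floor = 53.6×9.81 = 525.82 N.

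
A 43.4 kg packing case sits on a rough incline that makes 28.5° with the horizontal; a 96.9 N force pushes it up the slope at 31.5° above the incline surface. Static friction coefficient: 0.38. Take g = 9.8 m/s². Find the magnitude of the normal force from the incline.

Axes along / perpendicular to the incline. W sin 28.5° = 202.9 N down-slope; W cos 28.5° = 373.8 N into the surface.
Perpendicular: N = W cos 28.5° − P sin 31.5° = 373.8 − 50.63 = 323.1 N.
Along incline: P cos 31.5° + f = W sin 28.5° (friction acts up-slope) → f = 202.9 − 82.62 = 120.3 N.
|f| = 120.3 N ≤ μN = 122.8 N, so the packing case is indeed static.

N ≈ 323 N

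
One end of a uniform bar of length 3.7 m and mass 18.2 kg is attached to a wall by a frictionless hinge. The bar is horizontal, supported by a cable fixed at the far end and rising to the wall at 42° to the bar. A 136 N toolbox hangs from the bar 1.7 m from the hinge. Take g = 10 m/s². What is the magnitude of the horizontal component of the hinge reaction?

Take torques about the hinge: T sin 42° · 3.7 = 18.2×10×1.85 + 136×1.7 = 567.9 N·m.
So T = 567.9 / (0.6691 × 3.7) = 229.38 N.
ΣF_x = 0: H_x = T cos 42° = 170.46 N.

H_x ≈ 170 N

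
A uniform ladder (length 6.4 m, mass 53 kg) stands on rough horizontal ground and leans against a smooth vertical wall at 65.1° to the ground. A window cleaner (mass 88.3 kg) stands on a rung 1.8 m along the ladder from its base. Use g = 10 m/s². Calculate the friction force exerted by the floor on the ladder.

f ≈ 238 N

Torques about the foot: N_wall · 6.4 sin 65.1° = 53×10×3.2 cos 65.1° + 88.3×10×1.8 cos 65.1° → N_wall = 238.29 N.
ΣF_x = 0: f_floor = N_wall = 238.29 N.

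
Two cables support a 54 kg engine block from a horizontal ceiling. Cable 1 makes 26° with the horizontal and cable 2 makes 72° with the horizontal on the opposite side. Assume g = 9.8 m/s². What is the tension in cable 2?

T_2 ≈ 480 N

Weight W = 54 × 9.8 = 529.2 N acts straight down.
Horizontal: T_1 cos 26° = T_2 cos 72°  →  T_1 = 0.3438 T_2.
Vertical: T_1 sin 26° + T_2 sin 72° = 529.2.
Substituting the horizontal relation into the vertical equation gives 1.102 T_2 = 529.2, so T_2 = 480.3 N.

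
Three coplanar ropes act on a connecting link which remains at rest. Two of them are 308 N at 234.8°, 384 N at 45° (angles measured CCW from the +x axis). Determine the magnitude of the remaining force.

Sum the known components: ΣF_x = 93.99 N, ΣF_y = 19.85 N.
For equilibrium the remaining force must supply (−ΣF_x, −ΣF_y) = (-93.99, -19.85) N.
Magnitude = √((-93.99)² + (-19.85)²) = 96.06 N; direction = atan2(-19.85, -93.99) = 191.9°.

F ≈ 96.1 N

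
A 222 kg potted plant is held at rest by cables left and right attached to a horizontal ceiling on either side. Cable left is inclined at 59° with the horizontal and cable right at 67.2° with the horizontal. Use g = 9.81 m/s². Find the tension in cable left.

Weight W = 222 × 9.81 = 2178 N acts straight down.
Horizontal: T_left cos 59° = T_right cos 67.2°  →  T_right = 1.329 T_left.
Vertical: T_left sin 59° + T_right sin 67.2° = 2178.
Substituting the horizontal relation into the vertical equation gives 2.082 T_left = 2178, so T_left = 1046 N.

T_left ≈ 1050 N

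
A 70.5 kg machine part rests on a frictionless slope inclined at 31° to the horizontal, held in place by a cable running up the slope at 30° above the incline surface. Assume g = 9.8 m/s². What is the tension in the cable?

T ≈ 411 N

Take axes along and perpendicular to the incline. Weight components: W sin 31° = 355.8 N down-slope, W cos 31° = 592.2 N into the surface.
Along incline: T cos 30° = W sin 31° → T = 410.9 N.
Perpendicular: N = W cos 31° − T sin 30° = 386.8 N.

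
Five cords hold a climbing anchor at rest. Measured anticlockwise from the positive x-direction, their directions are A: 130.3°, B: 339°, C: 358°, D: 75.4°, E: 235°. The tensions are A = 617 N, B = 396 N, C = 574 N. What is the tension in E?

T_E ≈ 1290 N

Resolve: ΣF_x = 617 cos 130.3° + 396 cos 339° + 574 cos 358° + T_D cos 75.4° + T_E cos 235° = 0.
        ΣF_y = 617 sin 130.3° + 396 sin 339° + 574 sin 358° + T_D sin 75.4° + T_E sin 235° = 0.
The known terms sum to (544.3, 308.6) N, so 0.2521 T_D − 0.5736 T_E = -544.3 and 0.9677 T_D − 0.8192 T_E = -308.6.
Solving simultaneously: T_D = 771.2 N, T_E = 1288 N.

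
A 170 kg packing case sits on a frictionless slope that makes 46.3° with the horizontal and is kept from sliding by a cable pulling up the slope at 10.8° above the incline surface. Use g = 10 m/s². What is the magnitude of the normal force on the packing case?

Take axes along and perpendicular to the incline. Weight components: W sin 46.3° = 1229 N down-slope, W cos 46.3° = 1175 N into the surface.
Along incline: T cos 10.8° = W sin 46.3° → T = 1251 N.
Perpendicular: N = W cos 46.3° − T sin 10.8° = 940 N.

N ≈ 940 N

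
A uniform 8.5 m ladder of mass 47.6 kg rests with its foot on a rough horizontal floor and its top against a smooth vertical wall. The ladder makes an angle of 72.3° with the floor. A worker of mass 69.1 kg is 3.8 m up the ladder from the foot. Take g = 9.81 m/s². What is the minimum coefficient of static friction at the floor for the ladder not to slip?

ΣF_y = 0: N_floor = 47.6×9.81 + 69.1×9.81 = 1144.8 N.
Torques about the foot: N_wall · 8.5 sin 72.3° = 47.6×9.81×4.25 cos 72.3° + 69.1×9.81×3.8 cos 72.3° → N_wall = 171.23 N.
ΣF_x = 0: f_floor = N_wall = 171.23 N.
μ_min = f_floor / N_floor = 171.23 / 1144.8 = 0.1496.

μ_min ≈ 0.150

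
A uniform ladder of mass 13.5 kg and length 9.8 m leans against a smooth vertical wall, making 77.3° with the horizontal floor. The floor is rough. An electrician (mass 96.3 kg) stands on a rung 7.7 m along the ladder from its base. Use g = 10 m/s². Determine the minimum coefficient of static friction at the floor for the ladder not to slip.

ΣF_y = 0: N_floor = 13.5×10 + 96.3×10 = 1098 N.
Torques about the foot: N_wall · 9.8 sin 77.3° = 13.5×10×4.9 cos 77.3° + 96.3×10×7.7 cos 77.3° → N_wall = 185.73 N.
ΣF_x = 0: f_floor = N_wall = 185.73 N.
μ_min = f_floor / N_floor = 185.73 / 1098 = 0.1692.

μ_min ≈ 0.169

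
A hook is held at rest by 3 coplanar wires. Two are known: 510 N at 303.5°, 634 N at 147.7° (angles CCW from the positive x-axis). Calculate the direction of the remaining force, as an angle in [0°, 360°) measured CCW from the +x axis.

Sum the known components: ΣF_x = -254.4 N, ΣF_y = -86.5 N.
For equilibrium the remaining force must supply (−ΣF_x, −ΣF_y) = (254.4, 86.5) N.
Magnitude = √((254.4)² + (86.5)²) = 268.7 N; direction = atan2(86.5, 254.4) = 18.8°.

θ ≈ 18.8°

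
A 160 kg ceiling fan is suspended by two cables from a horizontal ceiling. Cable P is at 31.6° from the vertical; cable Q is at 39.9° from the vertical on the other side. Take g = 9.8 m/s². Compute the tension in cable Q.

Angles from the horizontal: cable P is 90° − 31.6° = 58.4°, cable Q is 90° − 39.9° = 50.1°.
Weight W = 160 × 9.8 = 1568 N acts straight down.
Horizontal: T_P cos 58.4° = T_Q cos 50.1°  →  T_P = 1.224 T_Q.
Vertical: T_P sin 58.4° + T_Q sin 50.1° = 1568.
Substituting the horizontal relation into the vertical equation gives 1.81 T_Q = 1568, so T_Q = 866.4 N.

T_Q ≈ 866 N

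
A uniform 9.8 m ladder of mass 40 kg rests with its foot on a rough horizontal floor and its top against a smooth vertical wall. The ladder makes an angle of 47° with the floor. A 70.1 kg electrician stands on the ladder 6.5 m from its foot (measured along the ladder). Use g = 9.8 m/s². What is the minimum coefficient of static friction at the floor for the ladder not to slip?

ΣF_y = 0: N_floor = 40×9.8 + 70.1×9.8 = 1079 N.
Torques about the foot: N_wall · 9.8 sin 47° = 40×9.8×4.9 cos 47° + 70.1×9.8×6.5 cos 47° → N_wall = 607.67 N.
ΣF_x = 0: f_floor = N_wall = 607.67 N.
μ_min = f_floor / N_floor = 607.67 / 1079 = 0.5632.

μ_min ≈ 0.563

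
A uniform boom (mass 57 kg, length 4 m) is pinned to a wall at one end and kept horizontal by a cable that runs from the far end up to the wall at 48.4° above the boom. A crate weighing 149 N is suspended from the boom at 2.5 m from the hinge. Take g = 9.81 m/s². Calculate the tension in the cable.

T ≈ 498 N

Take torques about the hinge: T sin 48.4° · 4 = 57×9.81×2 + 149×2.5 = 1490.8 N·m.
So T = 1490.8 / (0.7478 × 4) = 498.41 N.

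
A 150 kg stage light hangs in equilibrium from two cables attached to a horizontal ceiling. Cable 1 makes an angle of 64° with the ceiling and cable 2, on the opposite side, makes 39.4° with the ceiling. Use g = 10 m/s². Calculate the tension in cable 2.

T_2 ≈ 676 N

Weight W = 150 × 10 = 1500 N acts straight down.
Horizontal: T_1 cos 64° = T_2 cos 39.4°  →  T_1 = 1.763 T_2.
Vertical: T_1 sin 64° + T_2 sin 39.4° = 1500.
Substituting the horizontal relation into the vertical equation gives 2.219 T_2 = 1500, so T_2 = 676 N.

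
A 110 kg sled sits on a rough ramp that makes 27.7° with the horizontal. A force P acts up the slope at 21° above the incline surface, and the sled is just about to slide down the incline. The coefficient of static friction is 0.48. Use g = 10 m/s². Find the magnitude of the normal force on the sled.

N ≈ 953 N

On the verge of sliding down the incline, friction equals μN and acts up the slope.
Perpendicular: N + P sin 21° = W cos 27.7° = 973.9 N.
Along incline: P cos 21° + μN = W sin 27.7° with W sin 27.7° = 511.3 N.
Solving the pair for P and N: P = 57.56 N, N = 953.3 N (and f = μN = 457.6 N).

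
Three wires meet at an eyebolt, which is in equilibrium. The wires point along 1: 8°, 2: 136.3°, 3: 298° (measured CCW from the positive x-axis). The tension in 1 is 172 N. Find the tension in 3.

Resolve: ΣF_x = 172 cos 8° + T_2 cos 136.3° + T_3 cos 298° = 0.
        ΣF_y = 172 sin 8° + T_2 sin 136.3° + T_3 sin 298° = 0.
The known terms sum to (170.3, 23.94) N, so -0.7230 T_2 + 0.4695 T_3 = -170.3 and 0.6909 T_2 − 0.8829 T_3 = -23.94.
Solving simultaneously: T_2 = 514.7 N, T_3 = 429.9 N.

T_3 ≈ 430 N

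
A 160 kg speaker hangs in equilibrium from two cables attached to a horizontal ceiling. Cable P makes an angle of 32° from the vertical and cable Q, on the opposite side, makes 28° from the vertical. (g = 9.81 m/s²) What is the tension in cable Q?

T_Q ≈ 960 N

Angles from the horizontal: cable P is 90° − 32° = 58°, cable Q is 90° − 28° = 62°.
Weight W = 160 × 9.81 = 1570 N acts straight down.
Horizontal: T_P cos 58° = T_Q cos 62°  →  T_P = 0.8859 T_Q.
Vertical: T_P sin 58° + T_Q sin 62° = 1570.
Substituting the horizontal relation into the vertical equation gives 1.634 T_Q = 1570, so T_Q = 960.4 N.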